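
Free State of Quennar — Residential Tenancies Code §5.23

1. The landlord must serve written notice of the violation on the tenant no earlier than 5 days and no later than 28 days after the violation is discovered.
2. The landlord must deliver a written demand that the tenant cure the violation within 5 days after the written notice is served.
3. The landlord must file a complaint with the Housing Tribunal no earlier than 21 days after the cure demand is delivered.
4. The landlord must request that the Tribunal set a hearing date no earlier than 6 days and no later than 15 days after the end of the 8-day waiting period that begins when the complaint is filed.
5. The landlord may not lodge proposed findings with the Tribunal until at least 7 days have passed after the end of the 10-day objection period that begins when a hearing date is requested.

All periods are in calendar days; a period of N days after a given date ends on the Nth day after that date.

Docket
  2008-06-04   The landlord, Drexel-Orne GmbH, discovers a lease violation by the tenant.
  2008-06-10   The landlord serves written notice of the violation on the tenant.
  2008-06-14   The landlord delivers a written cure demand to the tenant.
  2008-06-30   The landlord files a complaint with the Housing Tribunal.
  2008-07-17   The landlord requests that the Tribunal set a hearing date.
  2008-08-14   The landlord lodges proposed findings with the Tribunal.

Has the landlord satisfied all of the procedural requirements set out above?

No

Step 1: the window is 5–28 days after 2008-06-04 (when the violation is discovered), so 2008-06-09 through 2008-07-02; done 2008-06-10 — within the window.
Step 2: 5 days after 2008-06-10 (when the written notice is served) is 2008-06-15; done 2008-06-14 — timely.
Step 3: the earliest permitted date is 21 days after 2008-06-14 (when the cure demand is delivered), i.e. 2008-07-05; done 2008-06-30 — 5 days too early.
No need to go further; step 3 was not satisfied.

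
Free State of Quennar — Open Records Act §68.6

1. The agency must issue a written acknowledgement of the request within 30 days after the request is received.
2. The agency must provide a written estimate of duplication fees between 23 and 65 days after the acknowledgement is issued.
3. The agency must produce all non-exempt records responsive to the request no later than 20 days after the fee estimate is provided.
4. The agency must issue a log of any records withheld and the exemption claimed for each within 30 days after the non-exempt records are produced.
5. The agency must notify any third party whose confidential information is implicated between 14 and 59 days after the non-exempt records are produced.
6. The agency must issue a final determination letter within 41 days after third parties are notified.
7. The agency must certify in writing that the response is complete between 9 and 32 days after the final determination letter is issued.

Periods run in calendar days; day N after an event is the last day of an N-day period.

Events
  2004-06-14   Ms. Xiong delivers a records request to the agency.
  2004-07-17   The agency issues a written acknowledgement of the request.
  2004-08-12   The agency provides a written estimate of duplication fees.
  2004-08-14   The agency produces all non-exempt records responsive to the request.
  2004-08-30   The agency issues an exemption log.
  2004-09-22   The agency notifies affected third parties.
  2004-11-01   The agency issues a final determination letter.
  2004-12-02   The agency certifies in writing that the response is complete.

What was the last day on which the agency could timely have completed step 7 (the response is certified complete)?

2004-12-03

Step 7 runs from 2004-11-01, when the final determination letter is issued. The window is 9–32 days after 2004-11-01; it closes on 2004-12-03.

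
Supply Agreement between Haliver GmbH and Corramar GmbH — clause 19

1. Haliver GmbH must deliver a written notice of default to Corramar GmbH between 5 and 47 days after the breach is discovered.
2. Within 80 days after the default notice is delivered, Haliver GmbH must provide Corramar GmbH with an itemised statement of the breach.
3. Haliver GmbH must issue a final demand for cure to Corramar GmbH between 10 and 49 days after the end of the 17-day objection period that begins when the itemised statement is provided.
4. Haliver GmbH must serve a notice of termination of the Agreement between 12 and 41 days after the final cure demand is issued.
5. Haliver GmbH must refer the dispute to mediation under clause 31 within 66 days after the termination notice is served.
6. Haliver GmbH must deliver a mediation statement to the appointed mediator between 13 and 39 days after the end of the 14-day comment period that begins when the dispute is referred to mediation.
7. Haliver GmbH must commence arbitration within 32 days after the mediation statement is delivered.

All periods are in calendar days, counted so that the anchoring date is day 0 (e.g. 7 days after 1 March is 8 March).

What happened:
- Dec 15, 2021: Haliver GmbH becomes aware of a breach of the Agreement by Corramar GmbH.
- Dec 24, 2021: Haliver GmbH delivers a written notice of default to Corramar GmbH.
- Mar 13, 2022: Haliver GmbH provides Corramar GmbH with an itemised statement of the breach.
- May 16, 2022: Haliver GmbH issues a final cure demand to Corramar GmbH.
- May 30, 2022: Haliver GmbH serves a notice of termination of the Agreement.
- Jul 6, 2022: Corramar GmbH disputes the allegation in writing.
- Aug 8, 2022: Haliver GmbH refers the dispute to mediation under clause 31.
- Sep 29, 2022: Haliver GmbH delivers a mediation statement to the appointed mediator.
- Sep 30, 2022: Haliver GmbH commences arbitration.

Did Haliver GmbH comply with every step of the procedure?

Step 1 — 5 and 47 days from Dec 15, 2021 (when the breach is discovered) are Dec 20, 2021 and Jan 31, 2022 respectively; done Dec 24, 2021, which is between those dates.
Step 2 — counting 80 days from Dec 24, 2021 (when the default notice is delivered) gives a deadline of Mar 14, 2022; Mar 13, 2022 is within that limit.
Step 3 — 10 and 49 days from Mar 30, 2022 (end of the 17-day objection period, which began when the itemised statement is provided on Mar 13, 2022) are Apr 9, 2022 and May 18, 2022 respectively; done May 16, 2022, which is between those dates.
Step 4 — 12 and 41 days from May 16, 2022 (when the final cure demand is issued) are May 28, 2022 and Jun 26, 2022 respectively; done May 30, 2022, which is between those dates.
Step 5 — counting 66 days from May 30, 2022 (when the termination notice is served) gives a deadline of Aug 4, 2022; not done until Aug 8, 2022, 4 days after the deadline.
The procedure was therefore not followed at step 5.

No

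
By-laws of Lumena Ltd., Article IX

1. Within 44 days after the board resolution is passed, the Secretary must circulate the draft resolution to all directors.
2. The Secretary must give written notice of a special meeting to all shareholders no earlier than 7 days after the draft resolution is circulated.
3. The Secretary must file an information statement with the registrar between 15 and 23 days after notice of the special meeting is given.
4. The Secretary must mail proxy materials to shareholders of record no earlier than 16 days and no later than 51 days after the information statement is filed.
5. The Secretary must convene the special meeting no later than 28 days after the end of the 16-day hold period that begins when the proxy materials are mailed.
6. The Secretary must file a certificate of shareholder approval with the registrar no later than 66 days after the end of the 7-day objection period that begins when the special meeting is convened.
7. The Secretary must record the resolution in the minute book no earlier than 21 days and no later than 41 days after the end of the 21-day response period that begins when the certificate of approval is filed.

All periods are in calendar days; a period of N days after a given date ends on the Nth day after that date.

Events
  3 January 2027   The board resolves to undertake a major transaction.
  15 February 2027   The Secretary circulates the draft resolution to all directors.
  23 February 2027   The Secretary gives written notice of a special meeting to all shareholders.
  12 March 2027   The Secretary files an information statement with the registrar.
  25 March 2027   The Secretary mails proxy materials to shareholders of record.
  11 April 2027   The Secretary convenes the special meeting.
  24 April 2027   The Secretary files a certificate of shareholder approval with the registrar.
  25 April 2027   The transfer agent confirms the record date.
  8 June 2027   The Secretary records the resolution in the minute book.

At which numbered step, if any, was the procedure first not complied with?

Step 4

Step 1: 44 days after 3 January 2027 (when the board resolution is passed) is 16 February 2027; done 15 February 2027 — timely.
Step 2: the earliest permitted date is 7 days after 15 February 2027 (when the draft resolution is circulated), i.e. 22 February 2027; 23 February 2027 is on or after that date.
Step 3: the window is 15–23 days after 23 February 2027 (when notice of the special meeting is given), so 10 March 2027 through 18 March 2027; 12 March 2027 falls inside that range.
Step 4: the window is 16–51 days after 12 March 2027 (when the information statement is filed), so 28 March 2027 through 2 May 2027; 25 March 2027 is 3 days too early.
No need to go further; step 4 was not satisfied.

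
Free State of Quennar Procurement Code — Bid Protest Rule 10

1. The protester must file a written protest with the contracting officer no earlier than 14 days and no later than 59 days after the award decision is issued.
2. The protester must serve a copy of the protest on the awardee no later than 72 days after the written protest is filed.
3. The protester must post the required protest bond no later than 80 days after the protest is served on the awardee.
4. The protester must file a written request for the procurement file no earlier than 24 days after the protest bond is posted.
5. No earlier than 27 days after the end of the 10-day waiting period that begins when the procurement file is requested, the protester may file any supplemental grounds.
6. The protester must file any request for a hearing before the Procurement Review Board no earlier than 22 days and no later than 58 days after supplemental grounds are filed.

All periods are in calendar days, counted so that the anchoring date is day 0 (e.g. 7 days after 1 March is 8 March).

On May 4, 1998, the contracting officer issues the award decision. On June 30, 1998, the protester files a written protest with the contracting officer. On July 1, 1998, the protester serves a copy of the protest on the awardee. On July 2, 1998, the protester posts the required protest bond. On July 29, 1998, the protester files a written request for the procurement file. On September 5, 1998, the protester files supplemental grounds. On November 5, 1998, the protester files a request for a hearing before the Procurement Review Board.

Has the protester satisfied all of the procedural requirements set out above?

Step 1 — 14 and 59 days from May 4, 1998 (when the award decision is issued) are May 18, 1998 and July 2, 1998 respectively; done June 30, 1998 — within the window.
Step 2 — counting 72 days from June 30, 1998 (when the written protest is filed) gives a deadline of September 10, 1998; completed July 1, 1998, before the deadline.
Step 3 — counting 80 days from July 1, 1998 (when the protest is served on the awardee) gives a deadline of September 19, 1998; completed July 2, 1998, before the deadline.
Step 4 — must wait 24 days from July 2, 1998 (when the protest bond is posted), so not before July 26, 1998; done July 29, 1998, after the minimum wait.
Step 5 — must wait 27 days from August 8, 1998 (end of the 10-day waiting period, which began when the procurement file is requested on July 29, 1998), so not before September 4, 1998; done September 5, 1998, after the minimum wait.
Step 6 — 22 and 58 days from September 5, 1998 (when supplemental grounds are filed) are September 27, 1998 and November 2, 1998 respectively; November 5, 1998 is 3 days past the end of the window.
Later steps need not be reached.

No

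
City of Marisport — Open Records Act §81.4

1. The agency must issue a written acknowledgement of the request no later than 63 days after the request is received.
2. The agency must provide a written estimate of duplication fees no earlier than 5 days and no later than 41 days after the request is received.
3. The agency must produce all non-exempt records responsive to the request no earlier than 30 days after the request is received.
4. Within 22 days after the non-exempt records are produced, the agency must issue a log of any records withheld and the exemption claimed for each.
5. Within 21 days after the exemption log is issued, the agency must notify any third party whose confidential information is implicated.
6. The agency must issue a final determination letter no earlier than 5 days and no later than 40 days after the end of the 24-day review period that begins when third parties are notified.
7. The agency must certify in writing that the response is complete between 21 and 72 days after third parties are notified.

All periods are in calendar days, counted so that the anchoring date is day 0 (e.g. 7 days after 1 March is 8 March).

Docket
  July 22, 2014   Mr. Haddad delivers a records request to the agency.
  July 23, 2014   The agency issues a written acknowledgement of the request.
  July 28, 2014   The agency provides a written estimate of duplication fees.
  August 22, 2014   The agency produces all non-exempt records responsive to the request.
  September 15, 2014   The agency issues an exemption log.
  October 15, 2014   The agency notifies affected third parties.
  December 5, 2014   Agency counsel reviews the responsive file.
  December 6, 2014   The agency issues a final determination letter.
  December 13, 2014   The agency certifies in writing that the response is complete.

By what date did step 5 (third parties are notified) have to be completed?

October 6, 2014

Step 5 runs from September 15, 2014, when the exemption log is issued. 21 days after September 15, 2014 is October 6, 2014.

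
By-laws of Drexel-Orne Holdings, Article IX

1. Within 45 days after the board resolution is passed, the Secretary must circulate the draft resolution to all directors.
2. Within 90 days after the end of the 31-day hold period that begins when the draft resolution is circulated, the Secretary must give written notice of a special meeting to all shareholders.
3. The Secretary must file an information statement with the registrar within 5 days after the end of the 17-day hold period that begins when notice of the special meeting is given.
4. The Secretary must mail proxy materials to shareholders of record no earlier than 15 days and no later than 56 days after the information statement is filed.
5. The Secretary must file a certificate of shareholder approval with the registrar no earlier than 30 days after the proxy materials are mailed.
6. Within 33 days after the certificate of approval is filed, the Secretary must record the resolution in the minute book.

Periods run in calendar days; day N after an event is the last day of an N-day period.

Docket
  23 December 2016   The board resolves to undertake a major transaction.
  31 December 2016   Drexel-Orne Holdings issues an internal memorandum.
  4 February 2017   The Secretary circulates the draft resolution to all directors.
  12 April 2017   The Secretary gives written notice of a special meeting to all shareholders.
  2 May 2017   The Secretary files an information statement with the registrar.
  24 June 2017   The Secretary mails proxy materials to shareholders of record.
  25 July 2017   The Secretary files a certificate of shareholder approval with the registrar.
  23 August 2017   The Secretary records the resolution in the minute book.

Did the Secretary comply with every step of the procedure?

Step 1: 45 days after 23 December 2016 (when the board resolution is passed) is 6 February 2017; done 4 February 2017 — timely.
Step 2: 90 days after 7 March 2017 (end of the 31-day hold period, which began when the draft resolution is circulated on 4 February 2017) is 5 June 2017; done 12 April 2017 — timely.
Step 3: 5 days after 29 April 2017 (end of the 17-day hold period, which began when notice of the special meeting is given on 12 April 2017) is 4 May 2017; 2 May 2017 is within that limit.
Step 4: the window is 15–56 days after 2 May 2017 (when the information statement is filed), so 17 May 2017 through 27 June 2017; 24 June 2017 falls inside that range.
Step 5: the earliest permitted date is 30 days after 24 June 2017 (when the proxy materials are mailed), i.e. 24 July 2017; 25 July 2017 is on or after that date.
Step 6: 33 days after 25 July 2017 (when the certificate of approval is filed) is 27 August 2017; completed 23 August 2017, before the deadline.

Yes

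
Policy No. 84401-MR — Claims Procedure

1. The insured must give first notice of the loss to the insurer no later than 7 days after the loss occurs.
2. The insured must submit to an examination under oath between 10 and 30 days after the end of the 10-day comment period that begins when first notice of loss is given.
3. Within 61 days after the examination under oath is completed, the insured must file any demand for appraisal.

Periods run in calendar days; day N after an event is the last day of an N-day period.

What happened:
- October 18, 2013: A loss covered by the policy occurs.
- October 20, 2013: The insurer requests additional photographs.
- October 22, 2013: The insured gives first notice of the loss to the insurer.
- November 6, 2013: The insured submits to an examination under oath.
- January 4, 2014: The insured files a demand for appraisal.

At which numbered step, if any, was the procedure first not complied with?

Step 2

Step 1: 7 days after October 18, 2013 (when the loss occurs) is October 25, 2013; October 22, 2013 is within that limit.
Step 2: the window is 10–30 days after November 1, 2013 (end of the 10-day comment period, which began when first notice of loss is given on October 22, 2013), so November 11, 2013 through December 1, 2013; November 6, 2013 is 5 days too early.
No need to go further; step 2 was not satisfied.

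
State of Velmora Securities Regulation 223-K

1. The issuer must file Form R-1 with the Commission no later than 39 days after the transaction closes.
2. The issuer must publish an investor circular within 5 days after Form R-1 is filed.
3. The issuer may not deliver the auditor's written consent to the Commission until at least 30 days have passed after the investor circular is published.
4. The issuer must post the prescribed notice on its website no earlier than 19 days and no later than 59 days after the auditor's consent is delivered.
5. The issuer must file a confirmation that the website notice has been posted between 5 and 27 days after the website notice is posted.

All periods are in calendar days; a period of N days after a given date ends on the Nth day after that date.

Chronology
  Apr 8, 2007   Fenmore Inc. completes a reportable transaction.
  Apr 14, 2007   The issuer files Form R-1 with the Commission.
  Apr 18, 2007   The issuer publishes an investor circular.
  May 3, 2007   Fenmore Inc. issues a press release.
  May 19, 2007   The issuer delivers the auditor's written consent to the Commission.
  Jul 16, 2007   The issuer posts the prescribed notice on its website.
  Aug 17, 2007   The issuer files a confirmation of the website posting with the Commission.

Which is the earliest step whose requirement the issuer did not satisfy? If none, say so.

(1) due by Apr 8, 2007 + 39 days = May 17, 2007; completed Apr 14, 2007, before the deadline.
(2) due by Apr 14, 2007 + 5 days = Apr 19, 2007; completed Apr 18, 2007, before the deadline.
(3) permitted from Apr 18, 2007 + 30 days = May 18, 2007 onward; May 19, 2007 is on or after that date.
(4) the permitted window runs from May 19, 2007 + 19 = Jun 7, 2007 to May 19, 2007 + 59 = Jul 17, 2007; done Jul 16, 2007, which is between those dates.
(5) the permitted window runs from Jul 16, 2007 + 5 = Jul 21, 2007 to Jul 16, 2007 + 27 = Aug 12, 2007; Aug 17, 2007 is 5 days past the end of the window.
The procedure was therefore not followed at step 5.

Step 5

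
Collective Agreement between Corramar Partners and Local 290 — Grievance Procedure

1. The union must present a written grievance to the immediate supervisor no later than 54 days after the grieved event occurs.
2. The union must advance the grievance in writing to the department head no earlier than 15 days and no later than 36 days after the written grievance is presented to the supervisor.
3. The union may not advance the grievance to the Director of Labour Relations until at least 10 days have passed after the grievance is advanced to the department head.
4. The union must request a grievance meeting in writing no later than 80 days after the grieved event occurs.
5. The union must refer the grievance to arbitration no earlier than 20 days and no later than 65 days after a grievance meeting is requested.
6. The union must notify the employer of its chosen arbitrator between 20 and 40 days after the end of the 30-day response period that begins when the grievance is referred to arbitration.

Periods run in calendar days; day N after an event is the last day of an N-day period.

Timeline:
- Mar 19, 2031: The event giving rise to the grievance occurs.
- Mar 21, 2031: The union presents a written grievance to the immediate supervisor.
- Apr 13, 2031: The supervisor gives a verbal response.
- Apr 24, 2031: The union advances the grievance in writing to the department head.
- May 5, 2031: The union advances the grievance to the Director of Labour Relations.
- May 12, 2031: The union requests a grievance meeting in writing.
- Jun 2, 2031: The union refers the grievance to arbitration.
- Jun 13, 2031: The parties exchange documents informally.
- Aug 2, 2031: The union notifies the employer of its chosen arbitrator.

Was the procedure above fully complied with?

Yes

(1) due by Mar 19, 2031 + 54 days = May 12, 2031; completed Mar 21, 2031, before the deadline.
(2) the permitted window runs from Mar 21, 2031 + 15 = Apr 5, 2031 to Mar 21, 2031 + 36 = Apr 26, 2031; Apr 24, 2031 falls inside that range.
(3) permitted from Apr 24, 2031 + 10 days = May 4, 2031 onward; May 5, 2031 is on or after that date.
(4) due by Mar 19, 2031 + 80 days = Jun 7, 2031; May 12, 2031 is within that limit.
(5) the permitted window runs from May 12, 2031 + 20 = Jun 1, 2031 to May 12, 2031 + 65 = Jul 16, 2031; Jun 2, 2031 falls inside that range.
(6) the permitted window runs from Jul 2, 2031 + 20 = Jul 22, 2031 to Jul 2, 2031 + 40 = Aug 11, 2031; done Aug 2, 2031 — within the window.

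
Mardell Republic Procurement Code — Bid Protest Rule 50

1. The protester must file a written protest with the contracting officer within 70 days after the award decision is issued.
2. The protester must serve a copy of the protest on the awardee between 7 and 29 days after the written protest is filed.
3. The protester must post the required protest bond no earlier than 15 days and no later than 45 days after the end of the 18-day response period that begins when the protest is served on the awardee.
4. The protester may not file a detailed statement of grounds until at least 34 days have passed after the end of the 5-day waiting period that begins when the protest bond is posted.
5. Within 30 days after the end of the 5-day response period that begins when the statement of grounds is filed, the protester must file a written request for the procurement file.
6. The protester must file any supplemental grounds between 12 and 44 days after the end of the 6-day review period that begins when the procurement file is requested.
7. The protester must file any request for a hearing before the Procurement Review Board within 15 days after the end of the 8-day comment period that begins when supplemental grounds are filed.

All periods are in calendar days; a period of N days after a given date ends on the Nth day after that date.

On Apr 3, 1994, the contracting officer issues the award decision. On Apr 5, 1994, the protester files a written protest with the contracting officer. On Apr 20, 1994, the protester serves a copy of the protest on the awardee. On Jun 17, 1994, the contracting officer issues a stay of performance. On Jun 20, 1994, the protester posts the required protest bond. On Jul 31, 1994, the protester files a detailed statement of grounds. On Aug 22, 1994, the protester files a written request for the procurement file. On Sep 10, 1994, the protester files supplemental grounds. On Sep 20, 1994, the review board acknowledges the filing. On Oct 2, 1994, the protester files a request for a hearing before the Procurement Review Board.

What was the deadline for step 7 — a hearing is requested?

Oct 3, 1994

Supplemental grounds are filed on Sep 10, 1994; the 8-day comment period therefore ends Sep 18, 1994, and step 7 runs from that date. 15 days after Sep 18, 1994 is Oct 3, 1994.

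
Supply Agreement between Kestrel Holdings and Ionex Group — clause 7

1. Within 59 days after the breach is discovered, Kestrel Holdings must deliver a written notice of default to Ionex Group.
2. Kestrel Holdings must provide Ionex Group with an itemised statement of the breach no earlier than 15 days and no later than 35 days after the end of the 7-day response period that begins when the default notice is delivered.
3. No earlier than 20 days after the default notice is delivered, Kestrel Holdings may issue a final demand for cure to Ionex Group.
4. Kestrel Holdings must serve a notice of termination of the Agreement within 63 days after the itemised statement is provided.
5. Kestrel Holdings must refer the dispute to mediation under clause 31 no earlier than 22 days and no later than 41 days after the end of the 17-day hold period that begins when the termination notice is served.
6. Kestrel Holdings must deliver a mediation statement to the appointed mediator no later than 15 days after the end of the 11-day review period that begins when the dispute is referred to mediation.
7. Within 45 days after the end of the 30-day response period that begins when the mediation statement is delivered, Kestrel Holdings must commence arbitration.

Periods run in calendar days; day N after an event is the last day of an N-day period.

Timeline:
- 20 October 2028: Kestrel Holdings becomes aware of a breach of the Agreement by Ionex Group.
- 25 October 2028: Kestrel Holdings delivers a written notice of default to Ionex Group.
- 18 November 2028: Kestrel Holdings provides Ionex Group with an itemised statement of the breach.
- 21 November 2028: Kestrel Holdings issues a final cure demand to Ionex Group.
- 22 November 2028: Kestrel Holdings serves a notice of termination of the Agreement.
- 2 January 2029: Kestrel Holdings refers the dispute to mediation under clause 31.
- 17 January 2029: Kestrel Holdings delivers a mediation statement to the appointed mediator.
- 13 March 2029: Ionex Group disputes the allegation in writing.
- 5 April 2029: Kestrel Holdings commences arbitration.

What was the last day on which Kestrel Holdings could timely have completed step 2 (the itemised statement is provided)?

6 December 2028

The default notice is delivered on 25 October 2028; the 7-day response period therefore ends 1 November 2028, and step 2 runs from that date. The window is 15–35 days after 1 November 2028; it closes on 6 December 2028.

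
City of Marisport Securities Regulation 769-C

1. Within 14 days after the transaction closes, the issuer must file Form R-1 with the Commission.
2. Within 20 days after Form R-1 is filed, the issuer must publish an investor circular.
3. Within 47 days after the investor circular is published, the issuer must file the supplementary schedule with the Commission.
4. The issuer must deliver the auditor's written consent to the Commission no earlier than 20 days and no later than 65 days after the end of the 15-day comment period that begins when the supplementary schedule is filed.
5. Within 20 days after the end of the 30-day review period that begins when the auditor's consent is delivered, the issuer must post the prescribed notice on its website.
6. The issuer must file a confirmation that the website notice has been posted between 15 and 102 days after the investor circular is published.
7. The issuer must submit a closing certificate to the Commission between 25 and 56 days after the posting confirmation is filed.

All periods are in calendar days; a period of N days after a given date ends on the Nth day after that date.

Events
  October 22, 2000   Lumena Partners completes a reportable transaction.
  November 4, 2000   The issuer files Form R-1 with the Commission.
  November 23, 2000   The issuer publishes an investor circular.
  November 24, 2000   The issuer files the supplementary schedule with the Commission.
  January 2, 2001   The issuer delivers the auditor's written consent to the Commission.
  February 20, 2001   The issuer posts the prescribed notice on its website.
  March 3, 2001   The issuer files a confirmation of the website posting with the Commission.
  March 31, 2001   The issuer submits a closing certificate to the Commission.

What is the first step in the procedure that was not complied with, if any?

None — every step was satisfied

Step 1 — counting 14 days from October 22, 2000 (when the transaction closes) gives a deadline of November 5, 2000; completed November 4, 2000, before the deadline.
Step 2 — counting 20 days from November 4, 2000 (when Form R-1 is filed) gives a deadline of November 24, 2000; done November 23, 2000 — timely.
Step 3 — counting 47 days from November 23, 2000 (when the investor circular is published) gives a deadline of January 9, 2001; November 24, 2000 is within that limit.
Step 4 — 20 and 65 days from December 9, 2000 (end of the 15-day comment period, which began when the supplementary schedule is filed on November 24, 2000) are December 29, 2000 and February 12, 2001 respectively; done January 2, 2001, which is between those dates.
Step 5 — counting 20 days from February 1, 2001 (end of the 30-day review period, which began when the auditor's consent is delivered on January 2, 2001) gives a deadline of February 21, 2001; February 20, 2001 is within that limit.
Step 6 — 15 and 102 days from November 23, 2000 (when the investor circular is published) are December 8, 2000 and March 5, 2001 respectively; March 3, 2001 falls inside that range.
Step 7 — 25 and 56 days from March 3, 2001 (when the posting confirmation is filed) are March 28, 2001 and April 28, 2001 respectively; done March 31, 2001 — within the window.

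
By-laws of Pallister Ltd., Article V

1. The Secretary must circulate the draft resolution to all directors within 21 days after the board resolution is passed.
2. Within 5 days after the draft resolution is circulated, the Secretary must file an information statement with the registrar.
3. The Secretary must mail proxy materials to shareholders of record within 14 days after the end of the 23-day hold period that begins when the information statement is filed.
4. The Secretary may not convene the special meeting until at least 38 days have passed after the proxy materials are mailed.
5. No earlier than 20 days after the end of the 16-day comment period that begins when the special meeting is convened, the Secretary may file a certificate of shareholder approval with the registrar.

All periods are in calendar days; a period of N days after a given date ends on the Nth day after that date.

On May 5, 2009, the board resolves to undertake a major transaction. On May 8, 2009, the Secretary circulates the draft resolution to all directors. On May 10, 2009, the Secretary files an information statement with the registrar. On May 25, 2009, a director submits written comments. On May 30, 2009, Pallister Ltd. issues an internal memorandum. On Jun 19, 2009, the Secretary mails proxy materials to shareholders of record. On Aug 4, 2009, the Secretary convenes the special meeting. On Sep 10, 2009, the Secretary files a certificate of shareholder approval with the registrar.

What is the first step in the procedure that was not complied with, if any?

Step 1: 21 days after May 5, 2009 (when the board resolution is passed) is May 26, 2009; May 8, 2009 is within that limit.
Step 2: 5 days after May 8, 2009 (when the draft resolution is circulated) is May 13, 2009; May 10, 2009 is within that limit.
Step 3: 14 days after Jun 2, 2009 (end of the 23-day hold period, which began when the information statement is filed on May 10, 2009) is Jun 16, 2009; not done until Jun 19, 2009, 3 days after the deadline.
Later steps need not be reached.

Step 3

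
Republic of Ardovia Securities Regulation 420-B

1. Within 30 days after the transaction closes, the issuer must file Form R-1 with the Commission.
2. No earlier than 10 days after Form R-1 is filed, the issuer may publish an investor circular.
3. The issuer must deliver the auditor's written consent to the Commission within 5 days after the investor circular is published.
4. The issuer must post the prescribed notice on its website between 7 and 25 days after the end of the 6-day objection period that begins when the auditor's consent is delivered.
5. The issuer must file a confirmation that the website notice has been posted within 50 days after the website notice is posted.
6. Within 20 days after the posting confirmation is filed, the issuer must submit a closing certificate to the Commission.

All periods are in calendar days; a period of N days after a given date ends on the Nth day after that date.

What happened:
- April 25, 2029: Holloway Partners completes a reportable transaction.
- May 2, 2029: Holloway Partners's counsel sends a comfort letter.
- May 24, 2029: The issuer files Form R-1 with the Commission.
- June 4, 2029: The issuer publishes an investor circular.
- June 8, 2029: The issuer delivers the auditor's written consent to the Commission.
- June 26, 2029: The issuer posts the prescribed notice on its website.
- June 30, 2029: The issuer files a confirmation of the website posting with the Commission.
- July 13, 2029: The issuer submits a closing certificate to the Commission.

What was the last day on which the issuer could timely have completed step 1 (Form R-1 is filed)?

Step 1 runs from April 25, 2029, when the transaction closes. 30 days after April 25, 2029 is May 25, 2029.

May 25, 2029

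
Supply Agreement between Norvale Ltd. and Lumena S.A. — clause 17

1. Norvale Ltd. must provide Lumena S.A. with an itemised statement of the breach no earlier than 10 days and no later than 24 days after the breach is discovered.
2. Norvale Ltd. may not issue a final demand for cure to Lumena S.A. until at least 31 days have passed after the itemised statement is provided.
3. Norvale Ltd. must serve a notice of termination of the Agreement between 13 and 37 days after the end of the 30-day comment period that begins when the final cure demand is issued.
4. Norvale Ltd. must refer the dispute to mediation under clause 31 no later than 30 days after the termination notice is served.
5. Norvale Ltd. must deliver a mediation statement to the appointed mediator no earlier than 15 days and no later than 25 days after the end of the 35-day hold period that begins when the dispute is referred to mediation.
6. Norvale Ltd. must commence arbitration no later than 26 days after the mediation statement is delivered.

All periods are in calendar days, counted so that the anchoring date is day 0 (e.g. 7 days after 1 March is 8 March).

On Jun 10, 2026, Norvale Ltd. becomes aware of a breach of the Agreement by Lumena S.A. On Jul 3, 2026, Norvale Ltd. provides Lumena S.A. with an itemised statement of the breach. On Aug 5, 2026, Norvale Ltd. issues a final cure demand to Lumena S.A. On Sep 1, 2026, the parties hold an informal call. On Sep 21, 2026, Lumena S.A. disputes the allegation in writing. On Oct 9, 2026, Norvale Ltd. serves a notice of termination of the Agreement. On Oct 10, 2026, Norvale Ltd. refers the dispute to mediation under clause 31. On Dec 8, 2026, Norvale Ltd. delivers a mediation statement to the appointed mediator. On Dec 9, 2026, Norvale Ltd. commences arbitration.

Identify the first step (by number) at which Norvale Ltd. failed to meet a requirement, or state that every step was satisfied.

Step 1 — 10 and 24 days from Jun 10, 2026 (when the breach is discovered) are Jun 20, 2026 and Jul 4, 2026 respectively; Jul 3, 2026 falls inside that range.
Step 2 — must wait 31 days from Jul 3, 2026 (when the itemised statement is provided), so not before Aug 3, 2026; Aug 5, 2026 is on or after that date.
Step 3 — 13 and 37 days from Sep 4, 2026 (end of the 30-day comment period, which began when the final cure demand is issued on Aug 5, 2026) are Sep 17, 2026 and Oct 11, 2026 respectively; Oct 9, 2026 falls inside that range.
Step 4 — counting 30 days from Oct 9, 2026 (when the termination notice is served) gives a deadline of Nov 8, 2026; completed Oct 10, 2026, before the deadline.
Step 5 — 15 and 25 days from Nov 14, 2026 (end of the 35-day hold period, which began when the dispute is referred to mediation on Oct 10, 2026) are Nov 29, 2026 and Dec 9, 2026 respectively; Dec 8, 2026 falls inside that range.
Step 6 — counting 26 days from Dec 8, 2026 (when the mediation statement is delivered) gives a deadline of Jan 3, 2027; completed Dec 9, 2026, before the deadline.

None — every step was satisfied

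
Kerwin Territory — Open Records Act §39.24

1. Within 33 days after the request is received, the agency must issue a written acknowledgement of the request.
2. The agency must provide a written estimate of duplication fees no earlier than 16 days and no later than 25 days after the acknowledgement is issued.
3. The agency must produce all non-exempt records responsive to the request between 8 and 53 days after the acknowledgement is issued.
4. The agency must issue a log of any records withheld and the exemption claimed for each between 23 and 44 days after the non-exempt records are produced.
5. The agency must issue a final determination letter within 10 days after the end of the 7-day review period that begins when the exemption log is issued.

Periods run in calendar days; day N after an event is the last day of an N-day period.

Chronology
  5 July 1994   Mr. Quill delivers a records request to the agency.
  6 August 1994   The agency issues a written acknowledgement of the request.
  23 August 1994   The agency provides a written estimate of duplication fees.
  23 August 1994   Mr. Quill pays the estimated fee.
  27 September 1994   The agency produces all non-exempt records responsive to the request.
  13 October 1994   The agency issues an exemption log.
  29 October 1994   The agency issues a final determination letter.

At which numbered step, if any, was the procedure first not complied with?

Step 1: 33 days after 5 July 1994 (when the request is received) is 7 August 1994; done 6 August 1994 — timely.
Step 2: the window is 16–25 days after 6 August 1994 (when the acknowledgement is issued), so 22 August 1994 through 31 August 1994; done 23 August 1994 — within the window.
Step 3: the window is 8–53 days after 6 August 1994 (when the acknowledgement is issued), so 14 August 1994 through 28 September 1994; done 27 September 1994 — within the window.
Step 4: the window is 23–44 days after 27 September 1994 (when the non-exempt records are produced), so 20 October 1994 through 10 November 1994; 13 October 1994 is 7 days too early.

Step 4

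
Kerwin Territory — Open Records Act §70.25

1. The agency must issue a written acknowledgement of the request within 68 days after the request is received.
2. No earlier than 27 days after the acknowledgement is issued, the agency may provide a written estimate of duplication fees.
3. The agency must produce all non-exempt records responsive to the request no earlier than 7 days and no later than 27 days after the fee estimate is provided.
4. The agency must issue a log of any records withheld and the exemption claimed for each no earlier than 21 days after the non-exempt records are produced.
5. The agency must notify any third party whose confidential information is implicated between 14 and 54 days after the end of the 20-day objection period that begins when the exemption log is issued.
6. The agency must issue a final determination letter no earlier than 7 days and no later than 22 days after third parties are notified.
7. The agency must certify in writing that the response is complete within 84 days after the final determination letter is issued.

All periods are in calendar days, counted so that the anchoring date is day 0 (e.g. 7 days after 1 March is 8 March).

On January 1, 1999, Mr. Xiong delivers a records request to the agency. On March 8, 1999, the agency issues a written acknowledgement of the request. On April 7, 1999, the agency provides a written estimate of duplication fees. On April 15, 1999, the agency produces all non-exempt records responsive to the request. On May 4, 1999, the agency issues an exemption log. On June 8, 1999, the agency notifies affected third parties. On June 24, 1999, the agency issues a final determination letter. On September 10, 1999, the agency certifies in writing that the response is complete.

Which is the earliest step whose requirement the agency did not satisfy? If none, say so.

Step 4

Step 1: 68 days after January 1, 1999 (when the request is received) is March 10, 1999; March 8, 1999 is within that limit.
Step 2: the earliest permitted date is 27 days after March 8, 1999 (when the acknowledgement is issued), i.e. April 4, 1999; done April 7, 1999 — permitted.
Step 3: the window is 7–27 days after April 7, 1999 (when the fee estimate is provided), so April 14, 1999 through May 4, 1999; done April 15, 1999, which is between those dates.
Step 4: the earliest permitted date is 21 days after April 15, 1999 (when the non-exempt records are produced), i.e. May 6, 1999; May 4, 1999 is 2 days before the earliest permitted date.
The analysis stops there.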